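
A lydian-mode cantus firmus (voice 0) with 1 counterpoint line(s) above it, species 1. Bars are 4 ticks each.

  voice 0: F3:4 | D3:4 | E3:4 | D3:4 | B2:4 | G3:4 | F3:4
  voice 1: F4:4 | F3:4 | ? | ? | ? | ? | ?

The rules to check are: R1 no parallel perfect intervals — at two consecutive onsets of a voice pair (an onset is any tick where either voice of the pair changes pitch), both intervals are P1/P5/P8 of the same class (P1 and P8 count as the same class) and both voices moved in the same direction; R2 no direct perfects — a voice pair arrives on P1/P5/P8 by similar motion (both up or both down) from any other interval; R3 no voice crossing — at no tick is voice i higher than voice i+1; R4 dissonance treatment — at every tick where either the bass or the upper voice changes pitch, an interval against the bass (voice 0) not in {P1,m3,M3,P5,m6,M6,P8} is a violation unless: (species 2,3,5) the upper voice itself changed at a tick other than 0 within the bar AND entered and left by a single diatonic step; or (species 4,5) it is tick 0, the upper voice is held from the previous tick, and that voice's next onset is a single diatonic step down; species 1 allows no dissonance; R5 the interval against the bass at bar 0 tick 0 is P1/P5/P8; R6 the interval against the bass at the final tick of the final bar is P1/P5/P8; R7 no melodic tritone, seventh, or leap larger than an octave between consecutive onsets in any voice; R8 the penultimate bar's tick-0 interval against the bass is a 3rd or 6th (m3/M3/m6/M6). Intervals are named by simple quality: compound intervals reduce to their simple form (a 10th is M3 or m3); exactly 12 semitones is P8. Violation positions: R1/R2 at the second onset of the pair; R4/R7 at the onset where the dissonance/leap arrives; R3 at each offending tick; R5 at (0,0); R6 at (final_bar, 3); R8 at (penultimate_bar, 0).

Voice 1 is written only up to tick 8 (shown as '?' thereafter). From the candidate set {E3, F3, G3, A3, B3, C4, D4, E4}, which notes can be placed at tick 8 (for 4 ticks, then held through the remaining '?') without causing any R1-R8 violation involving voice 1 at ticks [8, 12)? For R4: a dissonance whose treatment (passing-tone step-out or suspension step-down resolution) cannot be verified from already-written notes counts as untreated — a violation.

{C4, E3, G3}

E3: legal
F3: violates R4
G3: legal
A3: violates R4
B3: violates R2,R7
C4: legal
D4: violates R4
E4: violates R2,R7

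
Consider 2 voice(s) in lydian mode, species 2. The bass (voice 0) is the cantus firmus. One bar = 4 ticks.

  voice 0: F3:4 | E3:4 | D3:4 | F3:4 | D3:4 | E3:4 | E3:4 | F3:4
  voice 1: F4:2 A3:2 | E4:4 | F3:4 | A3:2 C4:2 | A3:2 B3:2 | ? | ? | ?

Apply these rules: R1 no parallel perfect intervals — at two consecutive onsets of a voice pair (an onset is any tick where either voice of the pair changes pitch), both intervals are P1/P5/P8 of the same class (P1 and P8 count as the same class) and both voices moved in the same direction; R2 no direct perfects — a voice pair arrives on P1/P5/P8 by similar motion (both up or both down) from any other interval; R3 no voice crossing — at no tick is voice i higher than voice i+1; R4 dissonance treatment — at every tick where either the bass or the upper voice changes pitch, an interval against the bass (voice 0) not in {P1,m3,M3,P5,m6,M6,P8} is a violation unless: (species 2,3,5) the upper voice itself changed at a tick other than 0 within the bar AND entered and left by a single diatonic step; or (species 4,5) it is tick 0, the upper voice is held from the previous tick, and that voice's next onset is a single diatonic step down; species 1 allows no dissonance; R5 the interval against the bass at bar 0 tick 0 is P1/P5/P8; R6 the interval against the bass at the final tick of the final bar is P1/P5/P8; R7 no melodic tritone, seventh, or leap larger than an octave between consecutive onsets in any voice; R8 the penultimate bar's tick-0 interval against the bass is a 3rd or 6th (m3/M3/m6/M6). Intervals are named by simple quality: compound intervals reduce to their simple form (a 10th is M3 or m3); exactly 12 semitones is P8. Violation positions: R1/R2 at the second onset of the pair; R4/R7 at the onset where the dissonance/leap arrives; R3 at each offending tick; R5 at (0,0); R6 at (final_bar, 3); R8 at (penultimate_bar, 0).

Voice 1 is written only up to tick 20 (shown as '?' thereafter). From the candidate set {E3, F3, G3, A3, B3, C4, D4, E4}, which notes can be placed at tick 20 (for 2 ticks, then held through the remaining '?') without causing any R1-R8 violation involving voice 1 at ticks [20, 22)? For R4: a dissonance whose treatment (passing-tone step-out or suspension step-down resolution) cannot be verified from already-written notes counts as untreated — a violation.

{B3, C4, E3, G3}

E3: legal
F3: violates R4,R7
G3: legal
A3: violates R4
B3: legal
C4: legal
D4: violates R4
E4: violates R2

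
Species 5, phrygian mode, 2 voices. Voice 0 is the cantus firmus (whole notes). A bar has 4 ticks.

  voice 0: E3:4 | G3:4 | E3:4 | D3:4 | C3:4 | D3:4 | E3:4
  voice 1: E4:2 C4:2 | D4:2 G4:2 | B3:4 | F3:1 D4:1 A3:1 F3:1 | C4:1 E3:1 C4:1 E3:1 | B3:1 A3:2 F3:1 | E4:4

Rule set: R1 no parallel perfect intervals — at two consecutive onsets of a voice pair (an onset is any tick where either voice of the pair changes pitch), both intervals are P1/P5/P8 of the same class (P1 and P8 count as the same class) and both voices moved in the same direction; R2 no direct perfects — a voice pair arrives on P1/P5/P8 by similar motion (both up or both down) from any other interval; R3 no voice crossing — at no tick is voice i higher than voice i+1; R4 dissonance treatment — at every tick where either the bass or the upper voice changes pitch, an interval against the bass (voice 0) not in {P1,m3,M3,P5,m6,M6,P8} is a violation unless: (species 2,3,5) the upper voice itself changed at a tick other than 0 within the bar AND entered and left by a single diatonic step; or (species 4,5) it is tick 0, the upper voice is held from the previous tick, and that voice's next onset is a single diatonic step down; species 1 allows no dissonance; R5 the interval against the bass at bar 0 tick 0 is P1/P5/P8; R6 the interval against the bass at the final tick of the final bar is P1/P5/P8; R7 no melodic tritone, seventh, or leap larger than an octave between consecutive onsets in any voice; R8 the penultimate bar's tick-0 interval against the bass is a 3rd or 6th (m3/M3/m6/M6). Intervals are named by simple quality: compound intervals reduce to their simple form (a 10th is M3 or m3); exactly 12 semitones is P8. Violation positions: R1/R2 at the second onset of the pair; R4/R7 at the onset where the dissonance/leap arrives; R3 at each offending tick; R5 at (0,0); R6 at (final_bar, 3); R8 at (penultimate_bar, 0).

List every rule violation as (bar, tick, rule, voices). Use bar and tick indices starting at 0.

(1, 0, R2, (0, 1))
(2, 0, R2, (0, 1))
(3, 0, R7, (1,))
(6, 0, R2, (0, 1))
(6, 0, R7, (1,))

bar 0: v0=E3 v1=E4 downbeat P8
bar 1: v0=G3 v1=D4 downbeat P5
bar 2: v0=E3 v1=B3 downbeat P5
bar 3: v0=D3 v1=F3 downbeat m3
bar 4: v0=C3 v1=C4 downbeat P8
bar 5: v0=D3 v1=B3 downbeat M6
bar 6: v0=E3 v1=E4 downbeat P8
  -> R2 @ bar 1 tick 0 v(0, 1): E3/C4 m6 -> G3/D4 P5 similar
  -> R2 @ bar 2 tick 0 v(0, 1): G3/G4 P8 -> E3/B3 P5 similar
  -> R7 @ bar 3 tick 0 v(1,): B3->F3 leap 6st
  -> R2 @ bar 6 tick 0 v(0, 1): D3/F3 m3 -> E3/E4 P8 similar
  -> R7 @ bar 6 tick 0 v(1,): F3->E4 leap 11st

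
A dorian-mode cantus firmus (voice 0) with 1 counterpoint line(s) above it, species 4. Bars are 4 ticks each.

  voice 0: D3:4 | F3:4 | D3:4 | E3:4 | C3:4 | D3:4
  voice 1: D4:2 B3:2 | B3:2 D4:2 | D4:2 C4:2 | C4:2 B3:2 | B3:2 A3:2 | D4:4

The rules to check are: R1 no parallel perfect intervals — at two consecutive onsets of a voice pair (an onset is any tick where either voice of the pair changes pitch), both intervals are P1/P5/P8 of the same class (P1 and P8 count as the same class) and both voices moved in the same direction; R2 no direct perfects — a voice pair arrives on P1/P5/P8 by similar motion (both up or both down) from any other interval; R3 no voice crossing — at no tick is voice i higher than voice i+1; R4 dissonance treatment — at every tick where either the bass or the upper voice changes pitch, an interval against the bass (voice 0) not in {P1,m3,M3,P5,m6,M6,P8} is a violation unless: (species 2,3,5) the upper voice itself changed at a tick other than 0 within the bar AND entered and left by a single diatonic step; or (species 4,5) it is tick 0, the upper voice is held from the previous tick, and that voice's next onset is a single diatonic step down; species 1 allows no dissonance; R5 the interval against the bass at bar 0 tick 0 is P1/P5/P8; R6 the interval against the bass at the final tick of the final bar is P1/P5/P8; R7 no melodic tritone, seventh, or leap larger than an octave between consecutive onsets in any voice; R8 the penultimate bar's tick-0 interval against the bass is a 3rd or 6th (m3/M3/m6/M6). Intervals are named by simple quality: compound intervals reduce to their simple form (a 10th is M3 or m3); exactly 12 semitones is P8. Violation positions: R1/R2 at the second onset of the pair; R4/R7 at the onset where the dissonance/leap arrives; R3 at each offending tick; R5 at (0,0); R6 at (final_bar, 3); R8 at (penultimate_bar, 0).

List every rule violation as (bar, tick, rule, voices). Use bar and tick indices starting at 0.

bar 0: v0=D3 v1=D4 downbeat P8
bar 1: v0=F3 v1=B3 downbeat TT
bar 2: v0=D3 v1=D4 downbeat P8
bar 3: v0=E3 v1=C4 downbeat m6
bar 4: v0=C3 v1=B3 downbeat M7
bar 5: v0=D3 v1=D4 downbeat P8
  -> R4 @ bar 1 tick 0 v(0, 1): F3/B3 TT untreated
  -> R4 @ bar 2 tick 2 v(0, 1): D3/C4 m7 untreated
  -> R8 @ bar 4 tick 0 v(0, 1): penult M7 not 3rd/6th
  -> R2 @ bar 5 tick 0 v(0, 1): C3/A3 M6 -> D3/D4 P8 similar

(1, 0, R4, (0, 1))
(2, 2, R4, (0, 1))
(4, 0, R8, (0, 1))
(5, 0, R2, (0, 1))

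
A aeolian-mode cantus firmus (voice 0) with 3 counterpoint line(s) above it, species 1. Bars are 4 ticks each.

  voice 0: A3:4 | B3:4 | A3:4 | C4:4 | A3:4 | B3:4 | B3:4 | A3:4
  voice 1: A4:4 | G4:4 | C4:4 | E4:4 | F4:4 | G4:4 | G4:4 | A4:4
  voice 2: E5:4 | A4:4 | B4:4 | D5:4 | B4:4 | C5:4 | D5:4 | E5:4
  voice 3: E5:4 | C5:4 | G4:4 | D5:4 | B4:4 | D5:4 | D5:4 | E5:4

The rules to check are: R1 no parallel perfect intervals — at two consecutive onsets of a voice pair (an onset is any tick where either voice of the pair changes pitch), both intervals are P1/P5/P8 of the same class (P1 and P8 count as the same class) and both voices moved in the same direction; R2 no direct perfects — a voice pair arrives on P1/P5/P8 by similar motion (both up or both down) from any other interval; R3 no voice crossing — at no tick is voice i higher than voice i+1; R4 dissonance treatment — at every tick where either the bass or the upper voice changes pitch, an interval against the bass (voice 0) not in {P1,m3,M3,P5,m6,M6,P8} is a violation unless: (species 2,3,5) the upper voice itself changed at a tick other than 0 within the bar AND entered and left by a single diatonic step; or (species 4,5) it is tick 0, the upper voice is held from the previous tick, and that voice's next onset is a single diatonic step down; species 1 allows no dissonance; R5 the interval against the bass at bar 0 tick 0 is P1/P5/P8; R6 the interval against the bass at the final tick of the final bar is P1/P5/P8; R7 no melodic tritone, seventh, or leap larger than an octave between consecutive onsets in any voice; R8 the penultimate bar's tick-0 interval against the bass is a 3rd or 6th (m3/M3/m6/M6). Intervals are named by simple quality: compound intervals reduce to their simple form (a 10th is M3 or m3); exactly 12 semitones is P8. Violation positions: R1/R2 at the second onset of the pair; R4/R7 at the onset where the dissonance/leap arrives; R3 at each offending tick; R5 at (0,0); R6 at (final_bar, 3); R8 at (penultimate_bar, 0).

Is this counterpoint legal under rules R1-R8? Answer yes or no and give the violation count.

bar 0: v0=A3 v1=A4 v2=E5 v3=E5 (P5)
bar 1: v0=B3 v1=G4 v2=A4 v3=C5 (m2)
bar 2: v0=A3 v1=C4 v2=B4 v3=G4 (m7)
bar 3: v0=C4 v1=E4 v2=D5 v3=D5 (M2)
bar 4: v0=A3 v1=F4 v2=B4 v3=B4 (M2)
bar 5: v0=B3 v1=G4 v2=C5 v3=D5 (m3)
bar 6: v0=B3 v1=G4 v2=D5 v3=D5 (m3)
bar 7: v0=A3 v1=A4 v2=E5 v3=E5 (P5)
  R4 @ bar1.0: B3/A4 m7 untreated
  R4 @ bar1.0: B3/C5 m2 untreated
  R2 @ bar2.0: G4/C5 P4 -> C4/G4 P5 similar
  R3 @ bar2.0: B4 above G4
  R4 @ bar2.0: A3/B4 M2 untreated
  R4 @ bar2.0: A3/G4 m7 untreated
  R3 @ bar2.1: B4 above G4
  R3 @ bar2.2: B4 above G4
  R3 @ bar2.3: B4 above G4
  R2 @ bar3.0: B4/G4 M3 -> D5/D5 P1 similar
  R4 @ bar3.0: C4/D5 M2 untreated
  R4 @ bar3.0: C4/D5 M2 untreated
  R1 @ bar4.0: D5/D5 P1 -> B4/B4 P1 similar
  R4 @ bar4.0: A3/B4 M2 untreated
  R4 @ bar4.0: A3/B4 M2 untreated
  R2 @ bar5.0: F4/B4 TT -> G4/D5 P5 similar
  R4 @ bar5.0: B3/C5 m2 untreated
  R1 @ bar7.0: G4/D5 P5 -> A4/E5 P5 similar
  R1 @ bar7.0: G4/D5 P5 -> A4/E5 P5 similar
  R1 @ bar7.0: D5/D5 P1 -> E5/E5 P1 similar

No (20 violations)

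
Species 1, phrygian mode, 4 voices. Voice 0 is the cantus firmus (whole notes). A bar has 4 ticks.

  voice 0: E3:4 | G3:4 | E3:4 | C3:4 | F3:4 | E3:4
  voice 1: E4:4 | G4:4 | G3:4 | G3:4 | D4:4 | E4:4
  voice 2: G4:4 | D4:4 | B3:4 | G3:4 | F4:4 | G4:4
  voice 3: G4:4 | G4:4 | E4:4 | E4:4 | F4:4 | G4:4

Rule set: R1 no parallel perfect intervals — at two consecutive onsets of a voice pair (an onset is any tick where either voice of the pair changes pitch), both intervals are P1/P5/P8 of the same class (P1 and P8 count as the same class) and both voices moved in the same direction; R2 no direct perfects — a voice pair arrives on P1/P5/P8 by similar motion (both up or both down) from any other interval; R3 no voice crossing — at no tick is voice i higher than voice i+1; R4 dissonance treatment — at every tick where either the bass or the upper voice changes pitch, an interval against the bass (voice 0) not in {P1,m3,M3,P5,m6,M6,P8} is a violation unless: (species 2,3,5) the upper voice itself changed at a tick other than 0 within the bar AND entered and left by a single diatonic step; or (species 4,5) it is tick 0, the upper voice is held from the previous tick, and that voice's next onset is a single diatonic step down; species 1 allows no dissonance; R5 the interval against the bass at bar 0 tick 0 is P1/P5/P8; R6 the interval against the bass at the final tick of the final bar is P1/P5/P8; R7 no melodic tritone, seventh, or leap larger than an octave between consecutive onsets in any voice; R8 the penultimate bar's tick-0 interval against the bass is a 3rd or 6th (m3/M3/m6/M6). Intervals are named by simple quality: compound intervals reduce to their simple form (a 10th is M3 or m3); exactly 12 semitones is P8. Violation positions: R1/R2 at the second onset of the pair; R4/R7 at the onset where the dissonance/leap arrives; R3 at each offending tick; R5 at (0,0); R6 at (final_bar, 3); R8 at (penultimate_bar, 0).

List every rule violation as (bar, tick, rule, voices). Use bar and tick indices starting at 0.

(0, 0, R5, (0, 2))
(0, 0, R5, (0, 3))
(1, 0, R1, (0, 1))
(1, 0, R3, (1, 2))
(1, 1, R3, (1, 2))
(1, 2, R3, (1, 2))
(1, 3, R3, (1, 2))
(2, 0, R1, (0, 2))
(2, 0, R1, (0, 3))
(3, 0, R1, (0, 2))
(4, 0, R2, (0, 2))
(4, 0, R2, (0, 3))
(4, 0, R2, (2, 3))
(4, 0, R7, (2,))
(4, 0, R8, (0, 2))
(4, 0, R8, (0, 3))
(5, 0, R1, (2, 3))
(5, 3, R6, (0, 2))
(5, 3, R6, (0, 3))

bar 0: v0=E3 v1=E4 v2=G4 v3=G4 downbeat m3
bar 1: v0=G3 v1=G4 v2=D4 v3=G4 downbeat P8
bar 2: v0=E3 v1=G3 v2=B3 v3=E4 downbeat P8
bar 3: v0=C3 v1=G3 v2=G3 v3=E4 downbeat M3
bar 4: v0=F3 v1=D4 v2=F4 v3=F4 downbeat P8
bar 5: v0=E3 v1=E4 v2=G4 v3=G4 downbeat m3
  -> R5 @ bar 0 tick 0 v(0, 2): opens on m3
  -> R5 @ bar 0 tick 0 v(0, 3): opens on m3
  -> R1 @ bar 1 tick 0 v(0, 1): E3/E4 P8 -> G3/G4 P8 similar
  -> R3 @ bar 1 tick 0 v(1, 2): G4 above D4
  -> R3 @ bar 1 tick 1 v(1, 2): G4 above D4
  -> R3 @ bar 1 tick 2 v(1, 2): G4 above D4
  -> R3 @ bar 1 tick 3 v(1, 2): G4 above D4
  -> R1 @ bar 2 tick 0 v(0, 2): G3/D4 P5 -> E3/B3 P5 similar
  -> R1 @ bar 2 tick 0 v(0, 3): G3/G4 P8 -> E3/E4 P8 similar
  -> R1 @ bar 3 tick 0 v(0, 2): E3/B3 P5 -> C3/G3 P5 similar
  -> R2 @ bar 4 tick 0 v(0, 2): C3/G3 P5 -> F3/F4 P8 similar
  -> R2 @ bar 4 tick 0 v(0, 3): C3/E4 M3 -> F3/F4 P8 similar
  -> R2 @ bar 4 tick 0 v(2, 3): G3/E4 M6 -> F4/F4 P1 similar
  -> R7 @ bar 4 tick 0 v(2,): G3->F4 leap 10st
  -> R8 @ bar 4 tick 0 v(0, 2): penult P8 not 3rd/6th
  -> R8 @ bar 4 tick 0 v(0, 3): penult P8 not 3rd/6th
  -> R1 @ bar 5 tick 0 v(2, 3): F4/F4 P1 -> G4/G4 P1 similar
  -> R6 @ bar 5 tick 3 v(0, 2): closes on m3
  -> R6 @ bar 5 tick 3 v(0, 3): closes on m3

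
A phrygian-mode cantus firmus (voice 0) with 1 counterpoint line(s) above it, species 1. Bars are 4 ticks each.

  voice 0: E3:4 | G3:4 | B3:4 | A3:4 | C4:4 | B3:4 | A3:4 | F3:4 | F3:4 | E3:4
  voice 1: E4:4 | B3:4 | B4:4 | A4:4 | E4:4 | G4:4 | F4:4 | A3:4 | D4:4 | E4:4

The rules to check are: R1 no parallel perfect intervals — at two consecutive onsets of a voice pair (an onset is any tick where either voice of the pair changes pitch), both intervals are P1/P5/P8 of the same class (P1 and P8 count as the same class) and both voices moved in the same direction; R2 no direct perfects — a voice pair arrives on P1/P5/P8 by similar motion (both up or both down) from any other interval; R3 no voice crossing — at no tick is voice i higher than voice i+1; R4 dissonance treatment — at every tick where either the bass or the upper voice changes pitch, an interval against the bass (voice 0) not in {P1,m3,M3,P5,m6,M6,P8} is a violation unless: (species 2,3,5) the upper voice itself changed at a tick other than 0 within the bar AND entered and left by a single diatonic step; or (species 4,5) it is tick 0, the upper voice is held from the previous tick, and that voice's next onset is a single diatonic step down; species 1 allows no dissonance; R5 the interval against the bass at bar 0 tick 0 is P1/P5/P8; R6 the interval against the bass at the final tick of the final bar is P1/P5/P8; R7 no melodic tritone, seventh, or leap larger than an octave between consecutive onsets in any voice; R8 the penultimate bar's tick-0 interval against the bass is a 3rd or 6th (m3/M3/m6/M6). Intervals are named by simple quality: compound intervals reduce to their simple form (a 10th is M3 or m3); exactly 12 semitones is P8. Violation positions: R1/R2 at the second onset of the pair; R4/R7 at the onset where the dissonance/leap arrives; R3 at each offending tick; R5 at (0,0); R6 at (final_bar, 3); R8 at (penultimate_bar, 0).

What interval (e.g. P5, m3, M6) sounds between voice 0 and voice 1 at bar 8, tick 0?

M6

voice 0=F3 voice 1=D4 -> M6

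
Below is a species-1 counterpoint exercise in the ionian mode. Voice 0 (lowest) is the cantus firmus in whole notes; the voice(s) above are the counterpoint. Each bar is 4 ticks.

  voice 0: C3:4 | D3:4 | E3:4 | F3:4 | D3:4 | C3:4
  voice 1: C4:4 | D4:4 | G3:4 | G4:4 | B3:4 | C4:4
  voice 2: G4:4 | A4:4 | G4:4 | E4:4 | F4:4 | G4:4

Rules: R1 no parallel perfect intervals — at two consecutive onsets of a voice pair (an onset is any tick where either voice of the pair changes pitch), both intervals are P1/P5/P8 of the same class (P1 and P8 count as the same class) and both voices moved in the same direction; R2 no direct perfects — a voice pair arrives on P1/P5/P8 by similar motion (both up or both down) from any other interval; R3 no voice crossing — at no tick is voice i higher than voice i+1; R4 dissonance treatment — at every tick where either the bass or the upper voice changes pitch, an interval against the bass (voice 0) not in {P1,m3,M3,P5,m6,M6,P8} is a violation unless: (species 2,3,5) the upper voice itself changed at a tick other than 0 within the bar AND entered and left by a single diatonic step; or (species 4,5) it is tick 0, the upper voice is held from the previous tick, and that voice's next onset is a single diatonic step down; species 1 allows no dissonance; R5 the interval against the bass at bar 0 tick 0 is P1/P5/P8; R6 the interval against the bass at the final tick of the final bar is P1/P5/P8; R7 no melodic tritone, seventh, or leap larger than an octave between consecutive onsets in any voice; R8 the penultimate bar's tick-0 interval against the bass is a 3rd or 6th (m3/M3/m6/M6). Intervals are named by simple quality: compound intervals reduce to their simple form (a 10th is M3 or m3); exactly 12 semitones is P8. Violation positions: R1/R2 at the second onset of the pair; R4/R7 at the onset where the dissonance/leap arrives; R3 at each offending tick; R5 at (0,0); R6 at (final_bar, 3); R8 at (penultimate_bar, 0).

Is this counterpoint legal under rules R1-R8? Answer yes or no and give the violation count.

bar 0: v0=C3 v1=C4 v2=G4 (P5)
bar 1: v0=D3 v1=D4 v2=A4 (P5)
bar 2: v0=E3 v1=G3 v2=G4 (m3)
bar 3: v0=F3 v1=G4 v2=E4 (M7)
bar 4: v0=D3 v1=B3 v2=F4 (m3)
bar 5: v0=C3 v1=C4 v2=G4 (P5)
  R1 @ bar1.0: C3/C4 P8 -> D3/D4 P8 similar
  R1 @ bar1.0: C3/G4 P5 -> D3/A4 P5 similar
  R1 @ bar1.0: C4/G4 P5 -> D4/A4 P5 similar
  R2 @ bar2.0: D4/A4 P5 -> G3/G4 P8 similar
  R3 @ bar3.0: G4 above E4
  R4 @ bar3.0: F3/G4 M2 untreated
  R4 @ bar3.0: F3/E4 M7 untreated
  R3 @ bar3.1: G4 above E4
  R3 @ bar3.2: G4 above E4
  R3 @ bar3.3: G4 above E4
  R2 @ bar5.0: B3/F4 TT -> C4/G4 P5 similar

No (11 violations)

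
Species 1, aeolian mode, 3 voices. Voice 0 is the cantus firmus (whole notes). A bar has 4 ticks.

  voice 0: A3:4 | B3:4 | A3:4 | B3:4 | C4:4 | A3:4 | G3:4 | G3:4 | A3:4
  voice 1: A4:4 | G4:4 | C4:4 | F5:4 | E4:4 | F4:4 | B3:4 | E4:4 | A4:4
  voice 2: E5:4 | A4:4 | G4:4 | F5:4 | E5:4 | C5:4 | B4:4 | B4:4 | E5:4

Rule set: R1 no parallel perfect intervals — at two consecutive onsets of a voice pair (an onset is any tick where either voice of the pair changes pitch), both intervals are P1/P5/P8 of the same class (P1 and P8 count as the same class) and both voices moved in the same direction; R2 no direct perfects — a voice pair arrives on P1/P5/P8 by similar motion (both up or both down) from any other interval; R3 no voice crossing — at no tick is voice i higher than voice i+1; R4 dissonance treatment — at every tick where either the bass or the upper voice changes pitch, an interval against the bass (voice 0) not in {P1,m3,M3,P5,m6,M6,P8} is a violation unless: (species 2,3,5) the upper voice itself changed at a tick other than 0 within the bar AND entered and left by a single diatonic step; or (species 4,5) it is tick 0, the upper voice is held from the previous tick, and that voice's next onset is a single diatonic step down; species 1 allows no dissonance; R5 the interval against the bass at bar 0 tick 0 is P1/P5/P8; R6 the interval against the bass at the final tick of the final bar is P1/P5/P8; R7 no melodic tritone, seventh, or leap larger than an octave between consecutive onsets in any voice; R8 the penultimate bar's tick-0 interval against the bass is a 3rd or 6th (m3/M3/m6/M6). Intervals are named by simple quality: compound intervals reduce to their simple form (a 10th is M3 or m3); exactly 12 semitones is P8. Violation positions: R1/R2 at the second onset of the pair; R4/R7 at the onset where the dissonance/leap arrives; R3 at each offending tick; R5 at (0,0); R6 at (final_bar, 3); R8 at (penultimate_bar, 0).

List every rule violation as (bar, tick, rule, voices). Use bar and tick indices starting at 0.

(1, 0, R4, (0, 2))
(2, 0, R2, (1, 2))
(2, 0, R4, (0, 2))
(3, 0, R2, (1, 2))
(3, 0, R4, (0, 1))
(3, 0, R4, (0, 2))
(3, 0, R7, (1,))
(3, 0, R7, (2,))
(4, 0, R1, (1, 2))
(4, 0, R7, (1,))
(6, 0, R2, (1, 2))
(6, 0, R7, (1,))
(8, 0, R1, (1, 2))
(8, 0, R2, (0, 1))
(8, 0, R2, (0, 2))

bar 0: v0=A3 v1=A4 v2=E5 downbeat P5
bar 1: v0=B3 v1=G4 v2=A4 downbeat m7
bar 2: v0=A3 v1=C4 v2=G4 downbeat m7
bar 3: v0=B3 v1=F5 v2=F5 downbeat TT
bar 4: v0=C4 v1=E4 v2=E5 downbeat M3
bar 5: v0=A3 v1=F4 v2=C5 downbeat m3
bar 6: v0=G3 v1=B3 v2=B4 downbeat M3
bar 7: v0=G3 v1=E4 v2=B4 downbeat M3
bar 8: v0=A3 v1=A4 v2=E5 downbeat P5
  -> R4 @ bar 1 tick 0 v(0, 2): B3/A4 m7 untreated
  -> R2 @ bar 2 tick 0 v(1, 2): G4/A4 M2 -> C4/G4 P5 similar
  -> R4 @ bar 2 tick 0 v(0, 2): A3/G4 m7 untreated
  -> R2 @ bar 3 tick 0 v(1, 2): C4/G4 P5 -> F5/F5 P1 similar
  -> R4 @ bar 3 tick 0 v(0, 1): B3/F5 TT untreated
  -> R4 @ bar 3 tick 0 v(0, 2): B3/F5 TT untreated
  -> R7 @ bar 3 tick 0 v(1,): C4->F5 leap 17st
  -> R7 @ bar 3 tick 0 v(2,): G4->F5 leap 10st
  -> R1 @ bar 4 tick 0 v(1, 2): F5/F5 P1 -> E4/E5 P8 similar
  -> R7 @ bar 4 tick 0 v(1,): F5->E4 leap 13st
  -> R2 @ bar 6 tick 0 v(1, 2): F4/C5 P5 -> B3/B4 P8 similar
  -> R7 @ bar 6 tick 0 v(1,): F4->B3 leap 6st
  -> R1 @ bar 8 tick 0 v(1, 2): E4/B4 P5 -> A4/E5 P5 similar
  -> R2 @ bar 8 tick 0 v(0, 1): G3/E4 M6 -> A3/A4 P8 similar
  -> R2 @ bar 8 tick 0 v(0, 2): G3/B4 M3 -> A3/E5 P5 similar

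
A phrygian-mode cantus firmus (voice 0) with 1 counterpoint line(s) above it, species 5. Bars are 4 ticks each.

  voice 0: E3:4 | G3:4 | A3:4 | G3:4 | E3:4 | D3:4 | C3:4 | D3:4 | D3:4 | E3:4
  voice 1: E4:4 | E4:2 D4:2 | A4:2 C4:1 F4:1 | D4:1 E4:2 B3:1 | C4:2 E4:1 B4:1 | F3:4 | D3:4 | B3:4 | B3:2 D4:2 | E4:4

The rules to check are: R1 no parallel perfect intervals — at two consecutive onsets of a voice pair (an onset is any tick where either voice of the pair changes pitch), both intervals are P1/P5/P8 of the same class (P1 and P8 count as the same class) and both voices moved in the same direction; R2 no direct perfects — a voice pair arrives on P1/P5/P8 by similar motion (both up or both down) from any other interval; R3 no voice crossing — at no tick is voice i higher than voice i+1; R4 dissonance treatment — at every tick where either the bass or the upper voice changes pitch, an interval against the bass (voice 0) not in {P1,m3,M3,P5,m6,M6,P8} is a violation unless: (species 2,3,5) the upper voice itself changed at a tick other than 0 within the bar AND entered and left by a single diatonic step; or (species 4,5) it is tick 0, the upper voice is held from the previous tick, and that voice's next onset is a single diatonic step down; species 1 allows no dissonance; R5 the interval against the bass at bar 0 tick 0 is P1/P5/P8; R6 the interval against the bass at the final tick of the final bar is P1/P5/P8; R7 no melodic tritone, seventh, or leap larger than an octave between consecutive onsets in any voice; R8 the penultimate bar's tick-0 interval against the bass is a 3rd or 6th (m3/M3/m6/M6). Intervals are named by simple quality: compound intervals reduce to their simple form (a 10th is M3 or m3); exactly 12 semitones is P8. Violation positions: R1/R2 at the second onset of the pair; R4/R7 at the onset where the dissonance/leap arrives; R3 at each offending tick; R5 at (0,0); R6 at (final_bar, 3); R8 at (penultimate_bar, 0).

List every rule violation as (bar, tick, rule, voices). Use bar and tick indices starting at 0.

(2, 0, R2, (0, 1))
(3, 0, R2, (0, 1))
(5, 0, R7, (1,))
(6, 0, R4, (0, 1))
(9, 0, R1, (0, 1))

bar 0: v0=E3 v1=E4 downbeat P8
bar 1: v0=G3 v1=E4 downbeat M6
bar 2: v0=A3 v1=A4 downbeat P8
bar 3: v0=G3 v1=D4 downbeat P5
bar 4: v0=E3 v1=C4 downbeat m6
bar 5: v0=D3 v1=F3 downbeat m3
bar 6: v0=C3 v1=D3 downbeat M2
bar 7: v0=D3 v1=B3 downbeat M6
bar 8: v0=D3 v1=B3 downbeat M6
bar 9: v0=E3 v1=E4 downbeat P8
  -> R2 @ bar 2 tick 0 v(0, 1): G3/D4 P5 -> A3/A4 P8 similar
  -> R2 @ bar 3 tick 0 v(0, 1): A3/F4 m6 -> G3/D4 P5 similar
  -> R7 @ bar 5 tick 0 v(1,): B4->F3 leap 18st
  -> R4 @ bar 6 tick 0 v(0, 1): C3/D3 M2 untreated
  -> R1 @ bar 9 tick 0 v(0, 1): D3/D4 P8 -> E3/E4 P8 similar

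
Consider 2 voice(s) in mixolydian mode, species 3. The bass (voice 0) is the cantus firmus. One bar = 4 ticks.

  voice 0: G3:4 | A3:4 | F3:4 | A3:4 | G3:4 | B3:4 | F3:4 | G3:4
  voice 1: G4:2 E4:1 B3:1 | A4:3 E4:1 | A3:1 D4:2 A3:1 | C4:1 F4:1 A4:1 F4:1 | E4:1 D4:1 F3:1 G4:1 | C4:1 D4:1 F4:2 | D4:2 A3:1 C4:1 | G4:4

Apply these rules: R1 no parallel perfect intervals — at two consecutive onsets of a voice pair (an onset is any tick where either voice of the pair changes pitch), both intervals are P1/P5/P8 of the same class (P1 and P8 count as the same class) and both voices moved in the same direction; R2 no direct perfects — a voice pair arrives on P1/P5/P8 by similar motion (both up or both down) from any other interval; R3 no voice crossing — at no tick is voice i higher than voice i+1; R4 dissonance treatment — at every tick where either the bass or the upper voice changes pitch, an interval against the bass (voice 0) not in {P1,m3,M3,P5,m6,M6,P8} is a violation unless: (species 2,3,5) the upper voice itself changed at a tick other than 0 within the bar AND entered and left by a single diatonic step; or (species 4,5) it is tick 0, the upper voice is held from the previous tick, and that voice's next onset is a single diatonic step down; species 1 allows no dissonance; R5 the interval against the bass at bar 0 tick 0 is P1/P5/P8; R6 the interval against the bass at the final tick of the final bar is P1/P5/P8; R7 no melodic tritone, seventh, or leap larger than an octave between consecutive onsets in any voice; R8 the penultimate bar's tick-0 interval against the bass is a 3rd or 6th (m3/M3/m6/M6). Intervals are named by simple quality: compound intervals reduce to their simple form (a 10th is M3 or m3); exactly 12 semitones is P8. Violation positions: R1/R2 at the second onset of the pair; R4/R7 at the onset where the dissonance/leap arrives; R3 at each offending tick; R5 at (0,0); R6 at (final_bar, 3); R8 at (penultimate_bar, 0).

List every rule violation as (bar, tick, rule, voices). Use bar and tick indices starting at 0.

(1, 0, R2, (0, 1))
(1, 0, R7, (1,))
(4, 2, R3, (0, 1))
(4, 2, R4, (0, 1))
(4, 3, R7, (1,))
(5, 0, R4, (0, 1))
(5, 2, R4, (0, 1))
(6, 0, R7, (0,))
(7, 0, R2, (0, 1))

bar 0: v0=G3 v1=G4 downbeat P8
bar 1: v0=A3 v1=A4 downbeat P8
bar 2: v0=F3 v1=A3 downbeat M3
bar 3: v0=A3 v1=C4 downbeat m3
bar 4: v0=G3 v1=E4 downbeat M6
bar 5: v0=B3 v1=C4 downbeat m2
bar 6: v0=F3 v1=D4 downbeat M6
bar 7: v0=G3 v1=G4 downbeat P8
  -> R2 @ bar 1 tick 0 v(0, 1): G3/B3 M3 -> A3/A4 P8 similar
  -> R7 @ bar 1 tick 0 v(1,): B3->A4 leap 10st
  -> R3 @ bar 4 tick 2 v(0, 1): G3 above F3
  -> R4 @ bar 4 tick 2 v(0, 1): G3/F3 M2 untreated
  -> R7 @ bar 4 tick 3 v(1,): F3->G4 leap 14st
  -> R4 @ bar 5 tick 0 v(0, 1): B3/C4 m2 untreated
  -> R4 @ bar 5 tick 2 v(0, 1): B3/F4 TT untreated
  -> R7 @ bar 6 tick 0 v(0,): B3->F3 leap 6st
  -> R2 @ bar 7 tick 0 v(0, 1): F3/C4 P5 -> G3/G4 P8 similar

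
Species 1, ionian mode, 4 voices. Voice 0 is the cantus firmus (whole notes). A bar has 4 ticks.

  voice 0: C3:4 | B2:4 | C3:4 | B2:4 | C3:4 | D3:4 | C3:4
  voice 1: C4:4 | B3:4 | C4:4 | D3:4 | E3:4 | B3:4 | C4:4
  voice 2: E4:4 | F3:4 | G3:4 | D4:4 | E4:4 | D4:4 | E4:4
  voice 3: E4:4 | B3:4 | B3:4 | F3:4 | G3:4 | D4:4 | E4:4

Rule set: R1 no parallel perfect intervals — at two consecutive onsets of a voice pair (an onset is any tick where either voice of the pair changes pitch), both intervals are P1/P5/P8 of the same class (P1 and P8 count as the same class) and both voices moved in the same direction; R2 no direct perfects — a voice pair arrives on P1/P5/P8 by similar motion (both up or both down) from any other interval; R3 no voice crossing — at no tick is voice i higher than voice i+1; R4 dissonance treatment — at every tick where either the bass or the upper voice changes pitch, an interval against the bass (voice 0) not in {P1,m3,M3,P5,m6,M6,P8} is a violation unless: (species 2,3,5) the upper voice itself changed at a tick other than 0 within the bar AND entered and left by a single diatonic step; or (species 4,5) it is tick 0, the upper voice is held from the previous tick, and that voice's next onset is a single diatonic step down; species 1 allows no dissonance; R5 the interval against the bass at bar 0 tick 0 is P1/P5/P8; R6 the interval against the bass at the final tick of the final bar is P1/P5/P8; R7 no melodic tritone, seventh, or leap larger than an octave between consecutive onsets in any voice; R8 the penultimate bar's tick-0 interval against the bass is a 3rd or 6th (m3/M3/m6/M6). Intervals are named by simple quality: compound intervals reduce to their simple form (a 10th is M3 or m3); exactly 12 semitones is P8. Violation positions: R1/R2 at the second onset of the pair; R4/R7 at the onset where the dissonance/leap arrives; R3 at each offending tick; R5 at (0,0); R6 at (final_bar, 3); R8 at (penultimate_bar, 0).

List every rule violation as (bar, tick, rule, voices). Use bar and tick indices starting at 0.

(0, 0, R5, (0, 2))
(0, 0, R5, (0, 3))
(1, 0, R1, (0, 1))
(1, 0, R2, (0, 3))
(1, 0, R2, (1, 3))
(1, 0, R3, (1, 2))
(1, 0, R4, (0, 2))
(1, 0, R7, (2,))
(1, 1, R3, (1, 2))
(1, 2, R3, (1, 2))
(1, 3, R3, (1, 2))
(2, 0, R1, (0, 1))
(2, 0, R2, (0, 2))
(2, 0, R3, (1, 2))
(2, 0, R4, (0, 3))
(2, 1, R3, (1, 2))
(2, 2, R3, (1, 2))
(2, 3, R3, (1, 2))
(3, 0, R3, (2, 3))
(3, 0, R4, (0, 3))
(3, 0, R7, (1,))
(3, 0, R7, (3,))
(3, 1, R3, (2, 3))
(3, 2, R3, (2, 3))
(3, 3, R3, (2, 3))
(4, 0, R1, (1, 2))
(4, 0, R2, (0, 3))
(4, 0, R3, (2, 3))
(4, 1, R3, (2, 3))
(4, 2, R3, (2, 3))
(4, 3, R3, (2, 3))
(5, 0, R2, (0, 3))
(5, 0, R8, (0, 2))
(5, 0, R8, (0, 3))
(6, 0, R1, (2, 3))
(6, 3, R6, (0, 2))
(6, 3, R6, (0, 3))

bar 0: v0=C3 v1=C4 v2=E4 v3=E4 downbeat M3
bar 1: v0=B2 v1=B3 v2=F3 v3=B3 downbeat P8
bar 2: v0=C3 v1=C4 v2=G3 v3=B3 downbeat M7
bar 3: v0=B2 v1=D3 v2=D4 v3=F3 downbeat TT
bar 4: v0=C3 v1=E3 v2=E4 v3=G3 downbeat P5
bar 5: v0=D3 v1=B3 v2=D4 v3=D4 downbeat P8
bar 6: v0=C3 v1=C4 v2=E4 v3=E4 downbeat M3
  -> R5 @ bar 0 tick 0 v(0, 2): opens on M3
  -> R5 @ bar 0 tick 0 v(0, 3): opens on M3
  -> R1 @ bar 1 tick 0 v(0, 1): C3/C4 P8 -> B2/B3 P8 similar
  -> R2 @ bar 1 tick 0 v(0, 3): C3/E4 M3 -> B2/B3 P8 similar
  -> R2 @ bar 1 tick 0 v(1, 3): C4/E4 M3 -> B3/B3 P1 similar
  -> R3 @ bar 1 tick 0 v(1, 2): B3 above F3
  -> R4 @ bar 1 tick 0 v(0, 2): B2/F3 TT untreated
  -> R7 @ bar 1 tick 0 v(2,): E4->F3 leap 11st
  -> R3 @ bar 1 tick 1 v(1, 2): B3 above F3
  -> R3 @ bar 1 tick 2 v(1, 2): B3 above F3
  -> R3 @ bar 1 tick 3 v(1, 2): B3 above F3
  -> R1 @ bar 2 tick 0 v(0, 1): B2/B3 P8 -> C3/C4 P8 similar
  -> R2 @ bar 2 tick 0 v(0, 2): B2/F3 TT -> C3/G3 P5 similar
  -> R3 @ bar 2 tick 0 v(1, 2): C4 above G3
  -> R4 @ bar 2 tick 0 v(0, 3): C3/B3 M7 untreated
  -> R3 @ bar 2 tick 1 v(1, 2): C4 above G3
  -> R3 @ bar 2 tick 2 v(1, 2): C4 above G3
  -> R3 @ bar 2 tick 3 v(1, 2): C4 above G3
  -> R3 @ bar 3 tick 0 v(2, 3): D4 above F3
  -> R4 @ bar 3 tick 0 v(0, 3): B2/F3 TT untreated
  -> R7 @ bar 3 tick 0 v(1,): C4->D3 leap 10st
  -> R7 @ bar 3 tick 0 v(3,): B3->F3 leap 6st
  -> R3 @ bar 3 tick 1 v(2, 3): D4 above F3
  -> R3 @ bar 3 tick 2 v(2, 3): D4 above F3
  -> R3 @ bar 3 tick 3 v(2, 3): D4 above F3
  -> R1 @ bar 4 tick 0 v(1, 2): D3/D4 P8 -> E3/E4 P8 similar
  -> R2 @ bar 4 tick 0 v(0, 3): B2/F3 TT -> C3/G3 P5 similar
  -> R3 @ bar 4 tick 0 v(2, 3): E4 above G3
  -> R3 @ bar 4 tick 1 v(2, 3): E4 above G3
  -> R3 @ bar 4 tick 2 v(2, 3): E4 above G3
  -> R3 @ bar 4 tick 3 v(2, 3): E4 above G3
  -> R2 @ bar 5 tick 0 v(0, 3): C3/G3 P5 -> D3/D4 P8 similar
  -> R8 @ bar 5 tick 0 v(0, 2): penult P8 not 3rd/6th
  -> R8 @ bar 5 tick 0 v(0, 3): penult P8 not 3rd/6th
  -> R1 @ bar 6 tick 0 v(2, 3): D4/D4 P1 -> E4/E4 P1 similar
  -> R6 @ bar 6 tick 3 v(0, 2): closes on M3
  -> R6 @ bar 6 tick 3 v(0, 3): closes on M3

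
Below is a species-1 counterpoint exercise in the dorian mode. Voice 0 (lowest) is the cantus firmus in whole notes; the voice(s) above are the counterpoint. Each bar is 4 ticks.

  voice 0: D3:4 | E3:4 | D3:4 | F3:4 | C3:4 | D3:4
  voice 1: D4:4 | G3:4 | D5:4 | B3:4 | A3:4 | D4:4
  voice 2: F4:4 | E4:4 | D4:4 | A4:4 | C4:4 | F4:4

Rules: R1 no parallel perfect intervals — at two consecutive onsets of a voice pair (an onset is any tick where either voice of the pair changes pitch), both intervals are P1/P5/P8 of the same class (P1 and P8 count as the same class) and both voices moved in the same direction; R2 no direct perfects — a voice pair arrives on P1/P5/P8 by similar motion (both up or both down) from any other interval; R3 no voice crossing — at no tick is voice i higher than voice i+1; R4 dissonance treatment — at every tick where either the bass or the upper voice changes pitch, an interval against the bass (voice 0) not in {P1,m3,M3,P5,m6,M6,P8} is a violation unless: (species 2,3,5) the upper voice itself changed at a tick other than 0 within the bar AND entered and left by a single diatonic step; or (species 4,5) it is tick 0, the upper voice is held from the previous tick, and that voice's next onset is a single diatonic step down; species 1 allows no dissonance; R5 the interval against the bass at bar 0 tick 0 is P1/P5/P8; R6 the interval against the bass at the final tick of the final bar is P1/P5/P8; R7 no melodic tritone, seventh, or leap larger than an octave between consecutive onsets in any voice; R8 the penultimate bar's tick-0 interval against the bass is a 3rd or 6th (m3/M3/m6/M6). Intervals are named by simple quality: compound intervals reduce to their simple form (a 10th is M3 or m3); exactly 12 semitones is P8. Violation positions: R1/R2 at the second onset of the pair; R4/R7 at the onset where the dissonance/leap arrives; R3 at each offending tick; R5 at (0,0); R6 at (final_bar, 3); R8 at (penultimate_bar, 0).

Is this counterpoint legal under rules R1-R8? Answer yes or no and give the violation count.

bar 0: v0=D3 v1=D4 v2=F4 (m3)
bar 1: v0=E3 v1=G3 v2=E4 (P8)
bar 2: v0=D3 v1=D5 v2=D4 (P8)
bar 3: v0=F3 v1=B3 v2=A4 (M3)
bar 4: v0=C3 v1=A3 v2=C4 (P8)
bar 5: v0=D3 v1=D4 v2=F4 (m3)
  R5 @ bar0.0: opens on m3
  R1 @ bar2.0: E3/E4 P8 -> D3/D4 P8 similar
  R3 @ bar2.0: D5 above D4
  R7 @ bar2.0: G3->D5 leap 19st
  R3 @ bar2.1: D5 above D4
  R3 @ bar2.2: D5 above D4
  R3 @ bar2.3: D5 above D4
  R4 @ bar3.0: F3/B3 TT untreated
  R7 @ bar3.0: D5->B3 leap 15st
  R2 @ bar4.0: F3/A4 M3 -> C3/C4 P8 similar
  R8 @ bar4.0: penult P8 not 3rd/6th
  R2 @ bar5.0: C3/A3 M6 -> D3/D4 P8 similar
  R6 @ bar5.3: closes on m3

No (13 violations)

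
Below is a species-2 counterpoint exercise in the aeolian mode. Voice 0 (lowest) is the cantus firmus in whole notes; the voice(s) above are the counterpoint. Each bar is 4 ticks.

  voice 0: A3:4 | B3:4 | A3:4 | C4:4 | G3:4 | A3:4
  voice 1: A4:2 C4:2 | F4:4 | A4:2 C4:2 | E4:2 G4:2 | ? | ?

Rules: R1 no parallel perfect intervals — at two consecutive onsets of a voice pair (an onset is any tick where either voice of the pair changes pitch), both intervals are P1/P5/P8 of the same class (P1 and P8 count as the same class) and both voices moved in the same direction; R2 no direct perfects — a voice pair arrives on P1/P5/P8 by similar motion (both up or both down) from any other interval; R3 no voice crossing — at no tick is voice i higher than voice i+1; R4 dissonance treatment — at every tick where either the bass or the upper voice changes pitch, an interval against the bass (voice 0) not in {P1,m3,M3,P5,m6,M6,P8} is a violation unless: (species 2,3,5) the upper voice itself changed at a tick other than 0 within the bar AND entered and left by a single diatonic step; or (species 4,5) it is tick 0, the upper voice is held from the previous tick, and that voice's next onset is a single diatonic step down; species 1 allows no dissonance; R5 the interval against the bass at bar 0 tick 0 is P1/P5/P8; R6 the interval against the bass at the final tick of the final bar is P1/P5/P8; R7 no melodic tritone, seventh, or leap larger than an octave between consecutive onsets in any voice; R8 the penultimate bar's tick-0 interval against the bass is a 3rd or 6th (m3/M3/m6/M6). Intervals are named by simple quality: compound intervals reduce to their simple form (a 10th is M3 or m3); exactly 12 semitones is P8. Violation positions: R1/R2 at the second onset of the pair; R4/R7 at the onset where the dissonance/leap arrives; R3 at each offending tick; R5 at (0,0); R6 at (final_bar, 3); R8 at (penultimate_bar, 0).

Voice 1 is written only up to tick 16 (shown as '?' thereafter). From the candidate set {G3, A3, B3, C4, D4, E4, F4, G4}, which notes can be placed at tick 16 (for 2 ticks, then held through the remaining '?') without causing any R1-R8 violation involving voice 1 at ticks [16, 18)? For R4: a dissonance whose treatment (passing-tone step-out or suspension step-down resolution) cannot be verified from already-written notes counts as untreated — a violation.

{B3, E4}

G3: violates R2,R8
A3: violates R4,R7,R8
B3: legal
C4: violates R4,R8
D4: violates R1,R8
E4: legal
F4: violates R4,R8
G4: violates R8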